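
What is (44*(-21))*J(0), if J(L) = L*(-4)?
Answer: 0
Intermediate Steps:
J(L) = -4*L
(44*(-21))*J(0) = (44*(-21))*(-4*0) = -924*0 = 0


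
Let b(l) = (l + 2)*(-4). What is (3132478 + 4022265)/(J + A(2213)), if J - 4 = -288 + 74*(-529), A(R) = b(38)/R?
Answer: -15833446259/87258750 ≈ -181.45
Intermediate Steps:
b(l) = -8 - 4*l (b(l) = (2 + l)*(-4) = -8 - 4*l)
A(R) = -160/R (A(R) = (-8 - 4*38)/R = (-8 - 152)/R = -160/R)
J = -39430 (J = 4 + (-288 + 74*(-529)) = 4 + (-288 - 39146) = 4 - 39434 = -39430)
(3132478 + 4022265)/(J + A(2213)) = (3132478 + 4022265)/(-39430 - 160/2213) = 7154743/(-39430 - 160*1/2213) = 7154743/(-39430 - 160/2213) = 7154743/(-87258750/2213) = 7154743*(-2213/87258750) = -15833446259/87258750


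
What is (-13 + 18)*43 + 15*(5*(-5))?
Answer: -160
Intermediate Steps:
(-13 + 18)*43 + 15*(5*(-5)) = 5*43 + 15*(-25) = 215 - 375 = -160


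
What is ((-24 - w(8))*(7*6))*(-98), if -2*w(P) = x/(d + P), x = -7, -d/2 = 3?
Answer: 105987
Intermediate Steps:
d = -6 (d = -2*3 = -6)
w(P) = 7/(2*(-6 + P)) (w(P) = -(-7)/(2*(-6 + P)) = 7/(2*(-6 + P)))
((-24 - w(8))*(7*6))*(-98) = ((-24 - 7/(2*(-6 + 8)))*(7*6))*(-98) = ((-24 - 7/(2*2))*42)*(-98) = ((-24 - 1*7/4)*42)*(-98) = ((-24 - 7/4)*42)*(-98) = -103/4*42*(-98) = -2163/2*(-98) = 105987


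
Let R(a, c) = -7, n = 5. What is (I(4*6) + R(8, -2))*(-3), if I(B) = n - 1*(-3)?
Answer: -3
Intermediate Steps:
I(B) = 8 (I(B) = 5 - 1*(-3) = 5 + 3 = 8)
(I(4*6) + R(8, -2))*(-3) = (8 - 7)*(-3) = 1*(-3) = -3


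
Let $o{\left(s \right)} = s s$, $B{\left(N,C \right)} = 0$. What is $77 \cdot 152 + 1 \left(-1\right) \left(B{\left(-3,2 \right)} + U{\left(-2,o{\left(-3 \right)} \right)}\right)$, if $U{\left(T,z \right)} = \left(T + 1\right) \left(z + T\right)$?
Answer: $11711$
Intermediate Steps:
$o{\left(s \right)} = s^{2}$
$U{\left(T,z \right)} = \left(1 + T\right) \left(T + z\right)$
$77 \cdot 152 + 1 \left(-1\right) \left(B{\left(-3,2 \right)} + U{\left(-2,o{\left(-3 \right)} \right)}\right) = 77 \cdot 152 + 1 \left(-1\right) \left(0 + \left(-2 + \left(-3\right)^{2} + \left(-2\right)^{2} - 2 \left(-3\right)^{2}\right)\right) = 11704 - \left(0 + \left(-2 + 9 + 4 - 18\right)\right) = 11704 - \left(0 - 7\right) = 11704 - -7 = 11704 + 7 = 11711$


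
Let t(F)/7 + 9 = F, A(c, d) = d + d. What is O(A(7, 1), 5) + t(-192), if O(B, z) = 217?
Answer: -1190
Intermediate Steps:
A(c, d) = 2*d
t(F) = -63 + 7*F
O(A(7, 1), 5) + t(-192) = 217 + (-63 + 7*(-192)) = 217 + (-63 - 1344) = 217 - 1407 = -1190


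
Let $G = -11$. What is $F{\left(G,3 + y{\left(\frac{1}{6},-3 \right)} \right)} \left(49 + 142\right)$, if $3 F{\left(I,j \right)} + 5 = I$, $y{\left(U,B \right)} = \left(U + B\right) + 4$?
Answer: $- \frac{3056}{3} \approx -1018.7$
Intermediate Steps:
$y{\left(U,B \right)} = 4 + B + U$ ($y{\left(U,B \right)} = \left(B + U\right) + 4 = 4 + B + U$)
$F{\left(I,j \right)} = - \frac{5}{3} + \frac{I}{3}$
$F{\left(G,3 + y{\left(\frac{1}{6},-3 \right)} \right)} \left(49 + 142\right) = \left(- \frac{5}{3} + \frac{1}{3} \left(-11\right)\right) \left(49 + 142\right) = \left(- \frac{5}{3} - \frac{11}{3}\right) 191 = \left(- \frac{16}{3}\right) 191 = - \frac{3056}{3}$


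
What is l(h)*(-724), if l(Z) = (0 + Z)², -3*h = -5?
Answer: -18100/9 ≈ -2011.1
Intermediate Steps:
h = 5/3 (h = -⅓*(-5) = 5/3 ≈ 1.6667)
l(Z) = Z²
l(h)*(-724) = (5/3)²*(-724) = (25/9)*(-724) = -18100/9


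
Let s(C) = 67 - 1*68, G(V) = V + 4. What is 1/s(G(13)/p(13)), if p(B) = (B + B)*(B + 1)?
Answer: -1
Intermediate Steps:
p(B) = 2*B*(1 + B) (p(B) = (2*B)*(1 + B) = 2*B*(1 + B))
G(V) = 4 + V
s(C) = -1 (s(C) = 67 - 68 = -1)
1/s(G(13)/p(13)) = 1/(-1) = -1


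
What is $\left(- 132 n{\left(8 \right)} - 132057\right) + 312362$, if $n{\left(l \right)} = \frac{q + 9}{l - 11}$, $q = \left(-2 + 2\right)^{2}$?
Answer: $180701$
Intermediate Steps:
$q = 0$ ($q = 0^{2} = 0$)
$n{\left(l \right)} = \frac{9}{-11 + l}$ ($n{\left(l \right)} = \frac{0 + 9}{l - 11} = \frac{9}{-11 + l}$)
$\left(- 132 n{\left(8 \right)} - 132057\right) + 312362 = \left(- 132 \frac{9}{-11 + 8} - 132057\right) + 312362 = \left(- 132 \frac{9}{-3} - 132057\right) + 312362 = \left(- 132 \cdot 9 \left(- \frac{1}{3}\right) - 132057\right) + 312362 = \left(\left(-132\right) \left(-3\right) - 132057\right) + 312362 = \left(396 - 132057\right) + 312362 = -131661 + 312362 = 180701$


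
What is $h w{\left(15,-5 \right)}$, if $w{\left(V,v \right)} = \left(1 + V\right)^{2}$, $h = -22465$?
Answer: $-5751040$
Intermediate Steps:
$h w{\left(15,-5 \right)} = - 22465 \left(1 + 15\right)^{2} = - 22465 \cdot 16^{2} = \left(-22465\right) 256 = -5751040$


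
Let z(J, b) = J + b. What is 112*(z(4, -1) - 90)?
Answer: -9744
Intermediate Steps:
112*(z(4, -1) - 90) = 112*((4 - 1) - 90) = 112*(3 - 90) = 112*(-87) = -9744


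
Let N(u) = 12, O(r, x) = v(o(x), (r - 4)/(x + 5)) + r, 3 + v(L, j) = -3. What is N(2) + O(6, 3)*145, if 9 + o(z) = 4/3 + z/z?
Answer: 12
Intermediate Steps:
o(z) = -20/3 (o(z) = -9 + (4/3 + z/z) = -9 + (4*(⅓) + 1) = -9 + (4/3 + 1) = -9 + 7/3 = -20/3)
v(L, j) = -6 (v(L, j) = -3 - 3 = -6)
O(r, x) = -6 + r
N(2) + O(6, 3)*145 = 12 + (-6 + 6)*145 = 12 + 0*145 = 12 + 0 = 12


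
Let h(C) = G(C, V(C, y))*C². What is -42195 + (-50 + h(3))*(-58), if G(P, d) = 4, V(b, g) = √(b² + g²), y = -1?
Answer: -41383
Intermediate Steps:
h(C) = 4*C²
-42195 + (-50 + h(3))*(-58) = -42195 + (-50 + 4*3²)*(-58) = -42195 + (-50 + 4*9)*(-58) = -42195 + (-50 + 36)*(-58) = -42195 - 14*(-58) = -42195 + 812 = -41383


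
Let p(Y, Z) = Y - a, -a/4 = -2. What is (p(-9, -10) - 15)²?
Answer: 1024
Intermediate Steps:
a = 8 (a = -4*(-2) = 8)
p(Y, Z) = -8 + Y (p(Y, Z) = Y - 1*8 = Y - 8 = -8 + Y)
(p(-9, -10) - 15)² = ((-8 - 9) - 15)² = (-17 - 15)² = (-32)² = 1024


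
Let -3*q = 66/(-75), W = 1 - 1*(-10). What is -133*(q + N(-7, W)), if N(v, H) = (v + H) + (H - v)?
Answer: -222376/75 ≈ -2965.0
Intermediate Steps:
W = 11 (W = 1 + 10 = 11)
N(v, H) = 2*H (N(v, H) = (H + v) + (H - v) = 2*H)
q = 22/75 (q = -22/(-75) = -22*(-1)/75 = -1/3*(-22/25) = 22/75 ≈ 0.29333)
-133*(q + N(-7, W)) = -133*(22/75 + 2*11) = -133*(22/75 + 22) = -133*1672/75 = -222376/75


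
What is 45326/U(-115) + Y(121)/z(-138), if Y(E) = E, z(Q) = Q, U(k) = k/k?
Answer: 6254867/138 ≈ 45325.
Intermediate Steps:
U(k) = 1
45326/U(-115) + Y(121)/z(-138) = 45326/1 + 121/(-138) = 45326*1 + 121*(-1/138) = 45326 - 121/138 = 6254867/138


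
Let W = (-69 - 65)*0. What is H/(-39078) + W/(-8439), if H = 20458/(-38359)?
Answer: 10229/749496501 ≈ 1.3648e-5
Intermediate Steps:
W = 0 (W = -134*0 = 0)
H = -20458/38359 (H = 20458*(-1/38359) = -20458/38359 ≈ -0.53333)
H/(-39078) + W/(-8439) = -20458/38359/(-39078) + 0/(-8439) = -20458/38359*(-1/39078) + 0*(-1/8439) = 10229/749496501 + 0 = 10229/749496501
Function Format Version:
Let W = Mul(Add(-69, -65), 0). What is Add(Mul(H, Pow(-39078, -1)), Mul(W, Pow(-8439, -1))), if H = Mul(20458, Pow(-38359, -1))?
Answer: Rational(10229, 749496501) ≈ 1.3648e-5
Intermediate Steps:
W = 0 (W = Mul(-134, 0) = 0)
H = Rational(-20458, 38359) (H = Mul(20458, Rational(-1, 38359)) = Rational(-20458, 38359) ≈ -0.53333)
Add(Mul(H, Pow(-39078, -1)), Mul(W, Pow(-8439, -1))) = Add(Mul(Rational(-20458, 38359), Pow(-39078, -1)), Mul(0, Pow(-8439, -1))) = Add(Mul(Rational(-20458, 38359), Rational(-1, 39078)), Mul(0, Rational(-1, 8439))) = Add(Rational(10229, 749496501), 0) = Rational(10229, 749496501)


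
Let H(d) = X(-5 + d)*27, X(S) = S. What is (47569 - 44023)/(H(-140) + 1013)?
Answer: -1773/1451 ≈ -1.2219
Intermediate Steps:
H(d) = -135 + 27*d (H(d) = (-5 + d)*27 = -135 + 27*d)
(47569 - 44023)/(H(-140) + 1013) = (47569 - 44023)/((-135 + 27*(-140)) + 1013) = 3546/((-135 - 3780) + 1013) = 3546/(-3915 + 1013) = 3546/(-2902) = 3546*(-1/2902) = -1773/1451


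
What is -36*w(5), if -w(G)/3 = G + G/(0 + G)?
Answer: 648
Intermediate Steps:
w(G) = -3 - 3*G (w(G) = -3*(G + G/(0 + G)) = -3*(G + G/G) = -3*(G + 1) = -3*(1 + G) = -3 - 3*G)
-36*w(5) = -36*(-3 - 3*5) = -36*(-3 - 15) = -36*(-18) = 648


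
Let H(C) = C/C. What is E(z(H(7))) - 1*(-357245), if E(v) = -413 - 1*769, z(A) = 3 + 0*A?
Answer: 356063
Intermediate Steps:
H(C) = 1
z(A) = 3 (z(A) = 3 + 0 = 3)
E(v) = -1182 (E(v) = -413 - 769 = -1182)
E(z(H(7))) - 1*(-357245) = -1182 - 1*(-357245) = -1182 + 357245 = 356063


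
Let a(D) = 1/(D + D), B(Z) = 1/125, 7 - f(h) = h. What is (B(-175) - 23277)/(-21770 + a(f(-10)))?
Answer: 98927216/92522375 ≈ 1.0692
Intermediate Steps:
f(h) = 7 - h
B(Z) = 1/125
a(D) = 1/(2*D)
(B(-175) - 23277)/(-21770 + a(f(-10))) = (1/125 - 23277)/(-21770 + 1/(2*(7 - 1*(-10)))) = -2909624/(125*(-21770 + 1/(2*(7 + 10)))) = -2909624/(125*(-21770 + (½)/17)) = -2909624/(125*(-21770 + (½)*(1/17))) = -2909624/(125*(-21770 + 1/34)) = -2909624/(125*(-740179/34)) = -2909624/125*(-34/740179) = 98927216/92522375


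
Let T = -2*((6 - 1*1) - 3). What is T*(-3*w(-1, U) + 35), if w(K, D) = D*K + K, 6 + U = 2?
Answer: -104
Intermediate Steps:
U = -4 (U = -6 + 2 = -4)
w(K, D) = K + D*K
T = -4 (T = -2*((6 - 1) - 3) = -2*(5 - 3) = -2*2 = -4)
T*(-3*w(-1, U) + 35) = -4*(-(-3)*(1 - 4) + 35) = -4*(-(-3)*(-3) + 35) = -4*(-3*3 + 35) = -4*(-9 + 35) = -4*26 = -104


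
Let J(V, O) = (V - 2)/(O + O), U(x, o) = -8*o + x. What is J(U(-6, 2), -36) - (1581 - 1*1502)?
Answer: -236/3 ≈ -78.667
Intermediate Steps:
U(x, o) = x - 8*o
J(V, O) = (-2 + V)/(2*O) (J(V, O) = (-2 + V)/((2*O)) = (-2 + V)*(1/(2*O)) = (-2 + V)/(2*O))
J(U(-6, 2), -36) - (1581 - 1*1502) = (½)*(-2 + (-6 - 8*2))/(-36) - (1581 - 1*1502) = (½)*(-1/36)*(-2 + (-6 - 16)) - (1581 - 1502) = (½)*(-1/36)*(-2 - 22) - 1*79 = (½)*(-1/36)*(-24) - 79 = ⅓ - 79 = -236/3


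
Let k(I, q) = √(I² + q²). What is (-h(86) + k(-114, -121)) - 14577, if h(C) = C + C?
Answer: -14749 + √27637 ≈ -14583.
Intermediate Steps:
h(C) = 2*C
(-h(86) + k(-114, -121)) - 14577 = (-2*86 + √((-114)² + (-121)²)) - 14577 = (-1*172 + √(12996 + 14641)) - 14577 = (-172 + √27637) - 14577 = -14749 + √27637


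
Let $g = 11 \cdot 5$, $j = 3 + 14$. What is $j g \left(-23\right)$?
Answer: $-21505$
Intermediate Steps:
$j = 17$
$g = 55$
$j g \left(-23\right) = 17 \cdot 55 \left(-23\right) = 935 \left(-23\right) = -21505$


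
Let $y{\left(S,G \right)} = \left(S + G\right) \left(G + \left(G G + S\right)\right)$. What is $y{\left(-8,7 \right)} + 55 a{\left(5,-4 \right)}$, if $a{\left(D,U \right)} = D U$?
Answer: $-1148$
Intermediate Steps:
$y{\left(S,G \right)} = \left(G + S\right) \left(G + S + G^{2}\right)$ ($y{\left(S,G \right)} = \left(G + S\right) \left(G + \left(G^{2} + S\right)\right) = \left(G + S\right) \left(G + \left(S + G^{2}\right)\right) = \left(G + S\right) \left(G + S + G^{2}\right)$)
$y{\left(-8,7 \right)} + 55 a{\left(5,-4 \right)} = \left(7^{2} + 7^{3} + \left(-8\right)^{2} - 8 \cdot 7^{2} + 2 \cdot 7 \left(-8\right)\right) + 55 \cdot 5 \left(-4\right) = \left(49 + 343 + 64 - 392 - 112\right) + 55 \left(-20\right) = \left(49 + 343 + 64 - 392 - 112\right) - 1100 = -48 - 1100 = -1148$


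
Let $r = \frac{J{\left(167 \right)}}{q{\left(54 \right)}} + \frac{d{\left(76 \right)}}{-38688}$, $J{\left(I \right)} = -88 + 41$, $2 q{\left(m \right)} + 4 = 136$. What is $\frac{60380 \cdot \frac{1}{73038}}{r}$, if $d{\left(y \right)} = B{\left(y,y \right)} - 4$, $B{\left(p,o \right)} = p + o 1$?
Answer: $- \frac{1070658160}{927229583} \approx -1.1547$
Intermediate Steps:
$q{\left(m \right)} = 66$ ($q{\left(m \right)} = -2 + \frac{1}{2} \cdot 136 = -2 + 68 = 66$)
$B{\left(p,o \right)} = o + p$ ($B{\left(p,o \right)} = p + o = o + p$)
$d{\left(y \right)} = -4 + 2 y$ ($d{\left(y \right)} = \left(y + y\right) - 4 = 2 y - 4 = -4 + 2 y$)
$J{\left(I \right)} = -47$
$r = - \frac{76171}{106392}$ ($r = - \frac{47}{66} + \frac{-4 + 2 \cdot 76}{-38688} = \left(-47\right) \frac{1}{66} + \left(-4 + 152\right) \left(- \frac{1}{38688}\right) = - \frac{47}{66} + 148 \left(- \frac{1}{38688}\right) = - \frac{47}{66} - \frac{37}{9672} = - \frac{76171}{106392} \approx -0.71595$)
$\frac{60380 \cdot \frac{1}{73038}}{r} = \frac{60380 \cdot \frac{1}{73038}}{- \frac{76171}{106392}} = 60380 \cdot \frac{1}{73038} \left(- \frac{106392}{76171}\right) = \frac{30190}{36519} \left(- \frac{106392}{76171}\right) = - \frac{1070658160}{927229583}$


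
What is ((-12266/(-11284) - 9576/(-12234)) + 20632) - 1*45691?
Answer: -288258178423/11504038 ≈ -25057.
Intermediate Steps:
((-12266/(-11284) - 9576/(-12234)) + 20632) - 1*45691 = ((-12266*(-1/11284) - 9576*(-1/12234)) + 20632) - 45691 = ((6133/5642 + 1596/2039) + 20632) - 45691 = (21509819/11504038 + 20632) - 45691 = 237372821835/11504038 - 45691 = -288258178423/11504038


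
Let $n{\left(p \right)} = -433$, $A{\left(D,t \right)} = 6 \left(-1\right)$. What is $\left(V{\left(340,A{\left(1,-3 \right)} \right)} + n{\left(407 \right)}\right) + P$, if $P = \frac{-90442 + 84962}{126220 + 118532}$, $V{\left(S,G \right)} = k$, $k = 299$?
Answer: $- \frac{4100281}{30594} \approx -134.02$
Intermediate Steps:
$A{\left(D,t \right)} = -6$
$V{\left(S,G \right)} = 299$
$P = - \frac{685}{30594}$ ($P = - \frac{5480}{244752} = \left(-5480\right) \frac{1}{244752} = - \frac{685}{30594} \approx -0.02239$)
$\left(V{\left(340,A{\left(1,-3 \right)} \right)} + n{\left(407 \right)}\right) + P = \left(299 - 433\right) - \frac{685}{30594} = -134 - \frac{685}{30594} = - \frac{4100281}{30594}$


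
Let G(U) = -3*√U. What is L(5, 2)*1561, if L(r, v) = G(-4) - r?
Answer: -7805 - 9366*I ≈ -7805.0 - 9366.0*I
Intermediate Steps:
L(r, v) = -r - 6*I (L(r, v) = -6*I - r = -r - 6*I)
L(5, 2)*1561 = (-1*5 - 6*I)*1561 = (-5 - 6*I)*1561 = -7805 - 9366*I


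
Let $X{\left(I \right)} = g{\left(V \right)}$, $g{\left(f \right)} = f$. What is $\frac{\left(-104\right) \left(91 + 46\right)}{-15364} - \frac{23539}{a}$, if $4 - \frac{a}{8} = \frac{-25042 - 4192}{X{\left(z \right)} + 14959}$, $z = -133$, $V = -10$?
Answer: $- \frac{1349051407871}{2735713840} \approx -493.13$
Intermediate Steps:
$X{\left(I \right)} = -10$
$a = \frac{712240}{14949}$ ($a = 32 - 8 \frac{-25042 - 4192}{-10 + 14959} = 32 - 8 \left(- \frac{29234}{14949}\right) = 32 - 8 \left(\left(-29234\right) \frac{1}{14949}\right) = 32 - - \frac{233872}{14949} = 32 + \frac{233872}{14949} = \frac{712240}{14949} \approx 47.645$)
$\frac{\left(-104\right) \left(91 + 46\right)}{-15364} - \frac{23539}{a} = \frac{\left(-104\right) \left(91 + 46\right)}{-15364} - \frac{23539}{\frac{712240}{14949}} = \left(-104\right) 137 \left(- \frac{1}{15364}\right) - \frac{351884511}{712240} = \left(-14248\right) \left(- \frac{1}{15364}\right) - \frac{351884511}{712240} = \frac{3562}{3841} - \frac{351884511}{712240} = - \frac{1349051407871}{2735713840}$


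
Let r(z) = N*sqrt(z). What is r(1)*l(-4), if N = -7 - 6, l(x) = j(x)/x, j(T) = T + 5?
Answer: 13/4 ≈ 3.2500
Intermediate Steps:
j(T) = 5 + T
l(x) = (5 + x)/x
N = -13
r(z) = -13*sqrt(z)
r(1)*l(-4) = (-13*sqrt(1))*((5 - 4)/(-4)) = (-13*1)*(-1/4*1) = -13*(-1/4) = 13/4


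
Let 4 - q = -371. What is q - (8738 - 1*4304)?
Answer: -4059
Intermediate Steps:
q = 375 (q = 4 - 1*(-371) = 4 + 371 = 375)
q - (8738 - 1*4304) = 375 - (8738 - 1*4304) = 375 - (8738 - 4304) = 375 - 1*4434 = 375 - 4434 = -4059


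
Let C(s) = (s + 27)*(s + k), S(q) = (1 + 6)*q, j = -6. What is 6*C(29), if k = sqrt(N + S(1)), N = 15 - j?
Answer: 9744 + 672*sqrt(7) ≈ 11522.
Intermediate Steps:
S(q) = 7*q
N = 21 (N = 15 - 1*(-6) = 15 + 6 = 21)
k = 2*sqrt(7) (k = sqrt(21 + 7*1) = sqrt(21 + 7) = sqrt(28) = 2*sqrt(7) ≈ 5.2915)
C(s) = (27 + s)*(s + 2*sqrt(7)) (C(s) = (s + 27)*(s + 2*sqrt(7)) = (27 + s)*(s + 2*sqrt(7)))
6*C(29) = 6*(29**2 + 27*29 + 54*sqrt(7) + 2*29*sqrt(7)) = 6*(841 + 783 + 54*sqrt(7) + 58*sqrt(7)) = 6*(1624 + 112*sqrt(7)) = 9744 + 672*sqrt(7)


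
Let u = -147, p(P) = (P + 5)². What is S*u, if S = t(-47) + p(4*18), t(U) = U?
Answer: -864654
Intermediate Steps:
p(P) = (5 + P)²
S = 5882 (S = -47 + (5 + 4*18)² = -47 + (5 + 72)² = -47 + 77² = -47 + 5929 = 5882)
S*u = 5882*(-147) = -864654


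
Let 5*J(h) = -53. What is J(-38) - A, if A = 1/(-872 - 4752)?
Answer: -298067/28120 ≈ -10.600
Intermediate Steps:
J(h) = -53/5 (J(h) = (⅕)*(-53) = -53/5)
A = -1/5624 (A = 1/(-5624) = -1/5624 ≈ -0.00017781)
J(-38) - A = -53/5 - 1*(-1/5624) = -53/5 + 1/5624 = -298067/28120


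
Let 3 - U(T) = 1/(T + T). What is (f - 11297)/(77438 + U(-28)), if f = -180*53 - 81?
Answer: -1171408/4336697 ≈ -0.27012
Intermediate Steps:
U(T) = 3 - 1/(2*T) (U(T) = 3 - 1/(T + T) = 3 - 1/(2*T))
f = -9621 (f = -9540 - 81 = -9621)
(f - 11297)/(77438 + U(-28)) = (-9621 - 11297)/(77438 + (3 - ½/(-28))) = -20918/(77438 + (3 - ½*(-1/28))) = -20918/(77438 + (3 + 1/56)) = -20918/(77438 + 169/56) = -20918/4336697/56 = -20918*56/4336697 = -1171408/4336697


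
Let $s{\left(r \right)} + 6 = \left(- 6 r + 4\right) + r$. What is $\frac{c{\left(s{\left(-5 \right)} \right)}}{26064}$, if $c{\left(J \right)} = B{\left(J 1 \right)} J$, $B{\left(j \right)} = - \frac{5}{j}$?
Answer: $- \frac{5}{26064} \approx -0.00019184$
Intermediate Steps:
$s{\left(r \right)} = -2 - 5 r$ ($s{\left(r \right)} = -6 - \left(-4 + 5 r\right) = -2 - 5 r$)
$c{\left(J \right)} = -5$ ($c{\left(J \right)} = - \frac{5}{J 1} J = - \frac{5}{J} J = -5$)
$\frac{c{\left(s{\left(-5 \right)} \right)}}{26064} = - \frac{5}{26064}$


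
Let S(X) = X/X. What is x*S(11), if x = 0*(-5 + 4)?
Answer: 0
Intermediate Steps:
S(X) = 1
x = 0 (x = 0*(-1) = 0)
x*S(11) = 0*1 = 0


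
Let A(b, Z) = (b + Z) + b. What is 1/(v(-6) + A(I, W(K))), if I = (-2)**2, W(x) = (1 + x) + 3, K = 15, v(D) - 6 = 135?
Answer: 1/168 ≈ 0.0059524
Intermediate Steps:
v(D) = 141 (v(D) = 6 + 135 = 141)
W(x) = 4 + x
I = 4
A(b, Z) = Z + 2*b (A(b, Z) = (Z + b) + b = Z + 2*b)
1/(v(-6) + A(I, W(K))) = 1/(141 + ((4 + 15) + 2*4)) = 1/(141 + (19 + 8)) = 1/(141 + 27) = 1/168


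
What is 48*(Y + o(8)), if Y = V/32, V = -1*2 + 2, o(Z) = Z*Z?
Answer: 3072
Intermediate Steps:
o(Z) = Z²
V = 0 (V = -2 + 2 = 0)
Y = 0 (Y = 0/32 = 0*(1/32) = 0)
48*(Y + o(8)) = 48*(0 + 8²) = 48*(0 + 64) = 48*64 = 3072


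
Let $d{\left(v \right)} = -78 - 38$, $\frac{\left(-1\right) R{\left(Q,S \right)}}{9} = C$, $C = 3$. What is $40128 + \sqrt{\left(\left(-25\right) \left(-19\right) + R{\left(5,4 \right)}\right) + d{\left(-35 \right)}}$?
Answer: $40128 + 2 \sqrt{83} \approx 40146.0$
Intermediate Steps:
$R{\left(Q,S \right)} = -27$ ($R{\left(Q,S \right)} = \left(-9\right) 3 = -27$)
$d{\left(v \right)} = -116$ ($d{\left(v \right)} = -78 - 38 = -116$)
$40128 + \sqrt{\left(\left(-25\right) \left(-19\right) + R{\left(5,4 \right)}\right) + d{\left(-35 \right)}} = 40128 + \sqrt{\left(\left(-25\right) \left(-19\right) - 27\right) - 116} = 40128 + \sqrt{\left(475 - 27\right) - 116} = 40128 + \sqrt{448 - 116} = 40128 + \sqrt{332} = 40128 + 2 \sqrt{83}$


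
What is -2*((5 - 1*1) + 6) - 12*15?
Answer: -200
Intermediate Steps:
-2*((5 - 1*1) + 6) - 12*15 = -2*((5 - 1) + 6) - 180 = -2*(4 + 6) - 180 = -2*10 - 180 = -20 - 180 = -200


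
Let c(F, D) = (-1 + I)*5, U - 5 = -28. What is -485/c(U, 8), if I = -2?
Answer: 97/3 ≈ 32.333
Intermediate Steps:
U = -23 (U = 5 - 28 = -23)
c(F, D) = -15 (c(F, D) = (-1 - 2)*5 = -3*5 = -15)
-485/c(U, 8) = -485/(-15) = -485*(-1/15) = 97/3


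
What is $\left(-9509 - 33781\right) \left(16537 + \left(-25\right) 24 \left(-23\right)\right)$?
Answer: $-1313288730$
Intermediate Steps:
$\left(-9509 - 33781\right) \left(16537 + \left(-25\right) 24 \left(-23\right)\right) = - 43290 \left(16537 - -13800\right) = - 43290 \left(16537 + 13800\right) = \left(-43290\right) 30337 = -1313288730$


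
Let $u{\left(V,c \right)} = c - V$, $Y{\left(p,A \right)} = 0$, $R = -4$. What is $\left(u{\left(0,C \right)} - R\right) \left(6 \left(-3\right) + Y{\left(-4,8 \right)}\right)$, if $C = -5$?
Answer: $18$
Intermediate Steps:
$\left(u{\left(0,C \right)} - R\right) \left(6 \left(-3\right) + Y{\left(-4,8 \right)}\right) = \left(\left(-5 - 0\right) - -4\right) \left(6 \left(-3\right) + 0\right) = \left(\left(-5 + 0\right) + 4\right) \left(-18 + 0\right) = \left(-5 + 4\right) \left(-18\right) = \left(-1\right) \left(-18\right) = 18$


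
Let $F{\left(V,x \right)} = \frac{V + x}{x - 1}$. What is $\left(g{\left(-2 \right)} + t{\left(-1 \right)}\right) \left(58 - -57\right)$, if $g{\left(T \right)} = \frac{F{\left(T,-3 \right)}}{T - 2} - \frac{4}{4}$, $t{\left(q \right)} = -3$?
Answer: $- \frac{7935}{16} \approx -495.94$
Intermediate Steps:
$F{\left(V,x \right)} = \frac{V + x}{-1 + x}$
$g{\left(T \right)} = -1 + \frac{\frac{3}{4} - \frac{T}{4}}{-2 + T}$ ($g{\left(T \right)} = \frac{\frac{1}{-1 - 3} \left(T - 3\right)}{T - 2} - \frac{4}{4} = \frac{\frac{1}{-4} \left(-3 + T\right)}{T - 2} - 1 = \frac{\left(- \frac{1}{4}\right) \left(-3 + T\right)}{-2 + T} - 1 = \frac{\frac{3}{4} - \frac{T}{4}}{-2 + T} - 1 = -1 + \frac{\frac{3}{4} - \frac{T}{4}}{-2 + T}$)
$\left(g{\left(-2 \right)} + t{\left(-1 \right)}\right) \left(58 - -57\right) = \left(\frac{11 - -10}{4 \left(-2 - 2\right)} - 3\right) \left(58 - -57\right) = \left(\frac{11 + 10}{4 \left(-4\right)} - 3\right) \left(58 + 57\right) = \left(\frac{1}{4} \left(- \frac{1}{4}\right) 21 - 3\right) 115 = \left(- \frac{21}{16} - 3\right) 115 = \left(- \frac{69}{16}\right) 115 = - \frac{7935}{16}$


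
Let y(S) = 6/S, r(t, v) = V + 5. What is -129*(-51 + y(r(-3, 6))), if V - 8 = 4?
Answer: 111069/17 ≈ 6533.5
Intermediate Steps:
V = 12 (V = 8 + 4 = 12)
r(t, v) = 17 (r(t, v) = 12 + 5 = 17)
-129*(-51 + y(r(-3, 6))) = -129*(-51 + 6/17) = -129*(-861/17) = 111069/17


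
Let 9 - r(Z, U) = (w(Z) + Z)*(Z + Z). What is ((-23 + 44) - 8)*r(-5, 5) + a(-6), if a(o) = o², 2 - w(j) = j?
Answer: 413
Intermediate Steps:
w(j) = 2 - j
r(Z, U) = 9 - 4*Z (r(Z, U) = 9 - ((2 - Z) + Z)*(Z + Z) = 9 - 2*2*Z = 9 - 4*Z)
((-23 + 44) - 8)*r(-5, 5) + a(-6) = ((-23 + 44) - 8)*(9 - 4*(-5)) + (-6)² = (21 - 8)*(9 + 20) + 36 = 13*29 + 36 = 377 + 36 = 413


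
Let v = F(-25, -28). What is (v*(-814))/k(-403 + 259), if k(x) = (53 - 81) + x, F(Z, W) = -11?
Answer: -4477/86 ≈ -52.058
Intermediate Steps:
v = -11
k(x) = -28 + x
(v*(-814))/k(-403 + 259) = (-11*(-814))/(-28 + (-403 + 259)) = 8954/(-28 - 144) = 8954/(-172) = 8954*(-1/172) = -4477/86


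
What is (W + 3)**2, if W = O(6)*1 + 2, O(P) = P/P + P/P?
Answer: 49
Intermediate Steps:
O(P) = 2 (O(P) = 1 + 1 = 2)
W = 4 (W = 2*1 + 2 = 2 + 2 = 4)
(W + 3)**2 = (4 + 3)**2 = 7**2 = 49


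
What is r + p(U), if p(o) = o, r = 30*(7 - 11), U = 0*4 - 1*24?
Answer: -144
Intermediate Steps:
U = -24 (U = 0 - 24 = -24)
r = -120 (r = 30*(-4) = -120)
r + p(U) = -120 - 24 = -144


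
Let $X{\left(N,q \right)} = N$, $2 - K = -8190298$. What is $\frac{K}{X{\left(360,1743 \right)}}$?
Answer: $\frac{136505}{6} \approx 22751.0$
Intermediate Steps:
$K = 8190300$ ($K = 2 - -8190298 = 2 + 8190298 = 8190300$)
$\frac{K}{X{\left(360,1743 \right)}} = \frac{8190300}{360} = 8190300 \cdot \frac{1}{360} = \frac{136505}{6}$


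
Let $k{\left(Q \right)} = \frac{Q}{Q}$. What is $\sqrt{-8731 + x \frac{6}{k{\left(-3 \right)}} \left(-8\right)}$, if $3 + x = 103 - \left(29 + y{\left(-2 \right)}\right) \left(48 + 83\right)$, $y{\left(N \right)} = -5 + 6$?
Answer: $\sqrt{175109} \approx 418.46$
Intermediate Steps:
$k{\left(Q \right)} = 1$
$y{\left(N \right)} = 1$
$x = -3830$ ($x = -3 + \left(103 - \left(29 + 1\right) \left(48 + 83\right)\right) = -3 + \left(103 - 30 \cdot 131\right) = -3 + \left(103 - 3930\right) = -3 - 3827 = -3830$)
$\sqrt{-8731 + x \frac{6}{k{\left(-3 \right)}} \left(-8\right)} = \sqrt{-8731 - 3830 \cdot \frac{6}{1} \left(-8\right)} = \sqrt{-8731 - 3830 \cdot 6 \cdot 1 \left(-8\right)} = \sqrt{-8731 - 3830 \cdot 6 \left(-8\right)} = \sqrt{-8731 - -183840} = \sqrt{-8731 + 183840} = \sqrt{175109}$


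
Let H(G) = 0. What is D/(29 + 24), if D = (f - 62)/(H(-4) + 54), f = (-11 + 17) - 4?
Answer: -10/477 ≈ -0.020964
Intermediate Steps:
f = 2 (f = 6 - 4 = 2)
D = -10/9 (D = (2 - 62)/(0 + 54) = -60/54 = -60*1/54 = -10/9 ≈ -1.1111)
D/(29 + 24) = -10/9/(29 + 24) = -10/9/53 = (1/53)*(-10/9) = -10/477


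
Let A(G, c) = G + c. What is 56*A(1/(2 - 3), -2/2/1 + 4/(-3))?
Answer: -560/3 ≈ -186.67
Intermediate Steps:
56*A(1/(2 - 3), -2/2/1 + 4/(-3)) = 56*(1/(2 - 3) + (-2/2/1 + 4/(-3))) = 56*(1/(-1) + (-2*½*1 + 4*(-⅓))) = 56*(-1 + (-1*1 - 4/3)) = 56*(-1 + (-1 - 4/3)) = 56*(-1 - 7/3) = 56*(-10/3) = -560/3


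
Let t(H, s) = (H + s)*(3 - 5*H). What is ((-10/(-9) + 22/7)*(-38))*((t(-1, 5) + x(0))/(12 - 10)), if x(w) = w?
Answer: -162944/63 ≈ -2586.4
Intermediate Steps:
t(H, s) = (3 - 5*H)*(H + s)
((-10/(-9) + 22/7)*(-38))*((t(-1, 5) + x(0))/(12 - 10)) = ((-10/(-9) + 22/7)*(-38))*(((-5*(-1)² + 3*(-1) + 3*5 - 5*(-1)*5) + 0)/(12 - 10)) = ((-10*(-⅑) + 22*(⅐))*(-38))*(((-5*1 - 3 + 15 + 25) + 0)/2) = ((10/9 + 22/7)*(-38))*(((-5 - 3 + 15 + 25) + 0)*(½)) = ((268/63)*(-38))*((32 + 0)*(½)) = -325888/(63*2) = -10184/63*16 = -162944/63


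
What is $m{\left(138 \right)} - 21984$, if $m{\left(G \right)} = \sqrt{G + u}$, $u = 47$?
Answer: $-21984 + \sqrt{185} \approx -21970.0$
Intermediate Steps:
$m{\left(G \right)} = \sqrt{47 + G}$ ($m{\left(G \right)} = \sqrt{G + 47} = \sqrt{47 + G}$)
$m{\left(138 \right)} - 21984 = \sqrt{47 + 138} - 21984 = \sqrt{185} - 21984 = -21984 + \sqrt{185}$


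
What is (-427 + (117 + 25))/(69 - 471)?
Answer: 95/134 ≈ 0.70895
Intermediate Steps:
(-427 + (117 + 25))/(69 - 471) = (-427 + 142)/(-402) = -285*(-1/402) = 95/134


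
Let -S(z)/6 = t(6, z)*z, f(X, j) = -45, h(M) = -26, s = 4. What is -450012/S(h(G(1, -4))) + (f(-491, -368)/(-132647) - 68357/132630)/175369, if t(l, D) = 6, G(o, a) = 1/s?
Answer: -3213900136219569282/6684733982927195 ≈ -480.78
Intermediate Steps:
G(o, a) = ¼ (G(o, a) = 1/4 = ¼)
S(z) = -36*z
-450012/S(h(G(1, -4))) + (f(-491, -368)/(-132647) - 68357/132630)/175369 = -450012/((-36*(-26))) + (-45/(-132647) - 68357/132630)/175369 = -450012/936 + (-45*(-1/132647) - 68357*1/132630)*(1/175369) = -450012*1/936 + (45/132647 - 68357/132630)*(1/175369) = -37501/78 - 9061382629/17592971610*1/175369 = -37501/78 - 9061382629/3085261838274090 = -3213900136219569282/6684733982927195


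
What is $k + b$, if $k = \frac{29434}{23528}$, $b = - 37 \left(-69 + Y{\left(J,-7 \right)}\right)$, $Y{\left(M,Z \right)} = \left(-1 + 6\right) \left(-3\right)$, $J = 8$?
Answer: $\frac{36577229}{11764} \approx 3109.3$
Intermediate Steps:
$Y{\left(M,Z \right)} = -15$ ($Y{\left(M,Z \right)} = 5 \left(-3\right) = -15$)
$b = 3108$ ($b = - 37 \left(-69 - 15\right) = \left(-37\right) \left(-84\right) = 3108$)
$k = \frac{14717}{11764}$ ($k = 29434 \cdot \frac{1}{23528} = \frac{14717}{11764} \approx 1.251$)
$k + b = \frac{14717}{11764} + 3108 = \frac{36577229}{11764}$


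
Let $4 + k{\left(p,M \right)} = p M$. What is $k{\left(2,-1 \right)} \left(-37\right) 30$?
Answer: $6660$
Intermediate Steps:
$k{\left(p,M \right)} = -4 + M p$ ($k{\left(p,M \right)} = -4 + p M = -4 + M p$)
$k{\left(2,-1 \right)} \left(-37\right) 30 = \left(-4 - 2\right) \left(-37\right) 30 = \left(-6\right) \left(-37\right) 30 = 222 \cdot 30 = 6660$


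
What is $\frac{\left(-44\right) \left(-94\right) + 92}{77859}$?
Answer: $\frac{4228}{77859} \approx 0.054303$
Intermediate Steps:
$\frac{\left(-44\right) \left(-94\right) + 92}{77859} = \left(4136 + 92\right) \frac{1}{77859} = 4228 \cdot \frac{1}{77859} = \frac{4228}{77859}$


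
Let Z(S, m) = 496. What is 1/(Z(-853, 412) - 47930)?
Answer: -1/47434 ≈ -2.1082e-5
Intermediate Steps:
1/(Z(-853, 412) - 47930) = 1/(496 - 47930) = 1/(-47434) = -1/47434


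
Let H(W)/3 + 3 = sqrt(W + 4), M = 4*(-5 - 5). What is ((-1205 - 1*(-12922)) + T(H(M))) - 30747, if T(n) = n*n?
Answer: -19273 - 324*I ≈ -19273.0 - 324.0*I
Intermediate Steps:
M = -40 (M = 4*(-10) = -40)
H(W) = -9 + 3*sqrt(4 + W) (H(W) = -9 + 3*sqrt(W + 4) = -9 + 3*sqrt(4 + W))
T(n) = n**2
((-1205 - 1*(-12922)) + T(H(M))) - 30747 = ((-1205 - 1*(-12922)) + (-9 + 3*sqrt(4 - 40))**2) - 30747 = ((-1205 + 12922) + (-9 + 3*sqrt(-36))**2) - 30747 = (11717 + (-9 + 3*(6*I))**2) - 30747 = (11717 + (-9 + 18*I)**2) - 30747 = -19030 + (-9 + 18*I)**2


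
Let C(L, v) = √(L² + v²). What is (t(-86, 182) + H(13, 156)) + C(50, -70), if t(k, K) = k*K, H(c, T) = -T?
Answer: -15808 + 10*√74 ≈ -15722.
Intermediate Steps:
t(k, K) = K*k
(t(-86, 182) + H(13, 156)) + C(50, -70) = (182*(-86) - 1*156) + √(50² + (-70)²) = (-15652 - 156) + √(2500 + 4900) = -15808 + √7400 = -15808 + 10*√74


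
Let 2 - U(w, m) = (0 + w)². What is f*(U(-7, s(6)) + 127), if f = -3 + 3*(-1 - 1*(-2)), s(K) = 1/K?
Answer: 0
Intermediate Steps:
s(K) = 1/K
f = 0 (f = -3 + 3*(-1 + 2) = -3 + 3*1 = -3 + 3 = 0)
U(w, m) = 2 - w² (U(w, m) = 2 - (0 + w)² = 2 - w²)
f*(U(-7, s(6)) + 127) = 0*((2 - 1*(-7)²) + 127) = 0*((2 - 1*49) + 127) = 0*((2 - 49) + 127) = 0*(-47 + 127) = 0*80 = 0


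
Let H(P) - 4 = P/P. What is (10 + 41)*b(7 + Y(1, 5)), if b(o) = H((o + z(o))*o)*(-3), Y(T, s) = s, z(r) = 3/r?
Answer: -765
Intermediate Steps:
H(P) = 5 (H(P) = 4 + P/P = 4 + 1 = 5)
b(o) = -15 (b(o) = 5*(-3) = -15)
(10 + 41)*b(7 + Y(1, 5)) = (10 + 41)*(-15) = 51*(-15) = -765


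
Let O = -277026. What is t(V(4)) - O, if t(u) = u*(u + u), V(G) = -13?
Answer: 277364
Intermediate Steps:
t(u) = 2*u**2 (t(u) = u*(2*u) = 2*u**2)
t(V(4)) - O = 2*(-13)**2 - 1*(-277026) = 2*169 + 277026 = 338 + 277026 = 277364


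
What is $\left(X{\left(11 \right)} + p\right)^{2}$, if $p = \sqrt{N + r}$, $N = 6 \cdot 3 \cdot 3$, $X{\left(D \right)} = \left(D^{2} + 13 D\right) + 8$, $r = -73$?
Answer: $\left(272 + i \sqrt{19}\right)^{2} \approx 73965.0 + 2371.2 i$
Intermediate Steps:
$X{\left(D \right)} = 8 + D^{2} + 13 D$
$N = 54$ ($N = 18 \cdot 3 = 54$)
$p = i \sqrt{19}$ ($p = \sqrt{54 - 73} = \sqrt{-19} = i \sqrt{19} \approx 4.3589 i$)
$\left(X{\left(11 \right)} + p\right)^{2} = \left(\left(8 + 11^{2} + 13 \cdot 11\right) + i \sqrt{19}\right)^{2} = \left(\left(8 + 121 + 143\right) + i \sqrt{19}\right)^{2} = \left(272 + i \sqrt{19}\right)^{2}$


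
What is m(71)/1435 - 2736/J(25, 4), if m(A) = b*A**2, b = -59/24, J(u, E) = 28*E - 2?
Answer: -12694393/378840 ≈ -33.509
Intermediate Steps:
J(u, E) = -2 + 28*E
b = -59/24 (b = -59*1/24 = -59/24 ≈ -2.4583)
m(A) = -59*A**2/24
m(71)/1435 - 2736/J(25, 4) = -59/24*71**2/1435 - 2736/(-2 + 28*4) = -59/24*5041*(1/1435) - 2736/(-2 + 112) = -297419/24*1/1435 - 2736/110 = -297419/34440 - 2736*1/110 = -297419/34440 - 1368/55 = -12694393/378840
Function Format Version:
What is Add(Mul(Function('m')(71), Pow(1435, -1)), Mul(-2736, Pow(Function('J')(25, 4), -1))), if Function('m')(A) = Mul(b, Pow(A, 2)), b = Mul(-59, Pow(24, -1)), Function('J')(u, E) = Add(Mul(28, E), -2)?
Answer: Rational(-12694393, 378840) ≈ -33.509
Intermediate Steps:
Function('J')(u, E) = Add(-2, Mul(28, E))
b = Rational(-59, 24) (b = Mul(-59, Rational(1, 24)) = Rational(-59, 24) ≈ -2.4583)
Function('m')(A) = Mul(Rational(-59, 24), Pow(A, 2))
Add(Mul(Function('m')(71), Pow(1435, -1)), Mul(-2736, Pow(Function('J')(25, 4), -1))) = Add(Mul(Mul(Rational(-59, 24), Pow(71, 2)), Pow(1435, -1)), Mul(-2736, Pow(Add(-2, Mul(28, 4)), -1))) = Add(Mul(Mul(Rational(-59, 24), 5041), Rational(1, 1435)), Mul(-2736, Pow(Add(-2, 112), -1))) = Add(Mul(Rational(-297419, 24), Rational(1, 1435)), Mul(-2736, Pow(110, -1))) = Add(Rational(-297419, 34440), Mul(-2736, Rational(1, 110))) = Add(Rational(-297419, 34440), Rational(-1368, 55)) = Rational(-12694393, 378840)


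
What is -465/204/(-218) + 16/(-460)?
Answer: -41471/1704760 ≈ -0.024327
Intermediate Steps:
-465/204/(-218) + 16/(-460) = -465*1/204*(-1/218) + 16*(-1/460) = -155/68*(-1/218) - 4/115 = 155/14824 - 4/115 = -41471/1704760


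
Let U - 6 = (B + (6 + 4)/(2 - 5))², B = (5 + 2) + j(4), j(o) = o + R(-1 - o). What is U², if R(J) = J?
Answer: 13924/81 ≈ 171.90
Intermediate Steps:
j(o) = -1 (j(o) = o + (-1 - o) = -1)
B = 6 (B = (5 + 2) - 1 = 7 - 1 = 6)
U = 118/9 (U = 6 + (6 + (6 + 4)/(2 - 5))² = 6 + (6 + 10/(-3))² = 6 + (6 + 10*(-⅓))² = 6 + (6 - 10/3)² = 6 + (8/3)² = 6 + 64/9 = 118/9 ≈ 13.111)
U² = (118/9)² = 13924/81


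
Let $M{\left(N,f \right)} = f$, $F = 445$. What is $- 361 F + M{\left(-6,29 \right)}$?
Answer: $-160616$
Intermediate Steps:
$- 361 F + M{\left(-6,29 \right)} = \left(-361\right) 445 + 29 = -160645 + 29 = -160616$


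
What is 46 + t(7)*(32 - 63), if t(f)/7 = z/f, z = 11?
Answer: -295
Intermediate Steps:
t(f) = 77/f (t(f) = 7*(11/f) = 77/f)
46 + t(7)*(32 - 63) = 46 + (77/7)*(32 - 63) = 46 + (77*(⅐))*(-31) = 46 + 11*(-31) = 46 - 341 = -295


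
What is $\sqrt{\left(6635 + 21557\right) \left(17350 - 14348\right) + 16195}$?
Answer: $\sqrt{84648579} \approx 9200.5$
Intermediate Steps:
$\sqrt{\left(6635 + 21557\right) \left(17350 - 14348\right) + 16195} = \sqrt{28192 \cdot 3002 + 16195} = \sqrt{84632384 + 16195} = \sqrt{84648579}$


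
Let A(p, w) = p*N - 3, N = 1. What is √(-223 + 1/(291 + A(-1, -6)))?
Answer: 80*I*√2870/287 ≈ 14.933*I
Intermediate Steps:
A(p, w) = -3 + p (A(p, w) = p*1 - 3 = p - 3 = -3 + p)
√(-223 + 1/(291 + A(-1, -6))) = √(-223 + 1/(291 + (-3 - 1))) = √(-223 + 1/(291 - 4)) = √(-223 + 1/287) = √(-64000/287) = 80*I*√2870/287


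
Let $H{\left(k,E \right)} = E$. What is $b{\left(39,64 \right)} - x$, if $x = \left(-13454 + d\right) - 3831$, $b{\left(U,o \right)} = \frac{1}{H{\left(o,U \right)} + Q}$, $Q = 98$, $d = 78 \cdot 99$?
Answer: $\frac{1310132}{137} \approx 9563.0$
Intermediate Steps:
$d = 7722$
$b{\left(U,o \right)} = \frac{1}{98 + U}$ ($b{\left(U,o \right)} = \frac{1}{U + 98} = \frac{1}{98 + U}$)
$x = -9563$ ($x = \left(-13454 + 7722\right) - 3831 = -5732 - 3831 = -9563$)
$b{\left(39,64 \right)} - x = \frac{1}{98 + 39} - -9563 = \frac{1}{137} + 9563 = \frac{1310132}{137}$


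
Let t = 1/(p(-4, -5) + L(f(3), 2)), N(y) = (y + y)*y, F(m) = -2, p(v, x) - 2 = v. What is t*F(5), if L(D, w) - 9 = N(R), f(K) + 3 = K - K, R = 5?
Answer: -2/57 ≈ -0.035088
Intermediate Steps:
p(v, x) = 2 + v
f(K) = -3 (f(K) = -3 + (K - K) = -3 + 0 = -3)
N(y) = 2*y² (N(y) = (2*y)*y = 2*y²)
L(D, w) = 59 (L(D, w) = 9 + 2*5² = 9 + 2*25 = 9 + 50 = 59)
t = 1/57 (t = 1/((2 - 4) + 59) = 1/(-2 + 59) = 1/57 ≈ 0.017544)
t*F(5) = (1/57)*(-2) = -2/57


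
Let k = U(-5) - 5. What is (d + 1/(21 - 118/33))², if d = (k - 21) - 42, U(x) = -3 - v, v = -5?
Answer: 1437698889/330625 ≈ 4348.4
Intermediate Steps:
U(x) = 2 (U(x) = -3 - 1*(-5) = -3 + 5 = 2)
k = -3 (k = 2 - 5 = -3)
d = -66 (d = (-3 - 21) - 42 = -24 - 42 = -66)
(d + 1/(21 - 118/33))² = (-66 + 1/(21 - 118/33))² = (-66 + 1/(575/33))² = (-66 + 33/575)² = (-37917/575)² = 1437698889/330625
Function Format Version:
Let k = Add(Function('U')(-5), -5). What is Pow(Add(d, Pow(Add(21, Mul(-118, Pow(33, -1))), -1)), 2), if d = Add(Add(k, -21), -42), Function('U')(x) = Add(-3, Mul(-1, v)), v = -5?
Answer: Rational(1437698889, 330625) ≈ 4348.4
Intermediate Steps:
Function('U')(x) = 2 (Function('U')(x) = Add(-3, Mul(-1, -5)) = Add(-3, 5) = 2)
k = -3 (k = Add(2, -5) = -3)
d = -66 (d = Add(Add(-3, -21), -42) = Add(-24, -42) = -66)
Pow(Add(d, Pow(Add(21, Mul(-118, Pow(33, -1))), -1)), 2) = Pow(Add(-66, Pow(Add(21, Mul(-118, Pow(33, -1))), -1)), 2) = Pow(Add(-66, Pow(Add(21, Mul(-118, Rational(1, 33))), -1)), 2) = Pow(Add(-66, Pow(Add(21, Rational(-118, 33)), -1)), 2) = Pow(Add(-66, Pow(Rational(575, 33), -1)), 2) = Pow(Add(-66, Rational(33, 575)), 2) = Pow(Rational(-37917, 575), 2) = Rational(1437698889, 330625)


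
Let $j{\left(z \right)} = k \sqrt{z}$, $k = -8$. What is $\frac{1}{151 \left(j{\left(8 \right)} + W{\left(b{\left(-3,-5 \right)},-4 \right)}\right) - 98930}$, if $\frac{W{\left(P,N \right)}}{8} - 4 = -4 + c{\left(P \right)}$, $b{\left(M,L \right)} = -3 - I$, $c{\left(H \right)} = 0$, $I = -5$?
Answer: $- \frac{49465}{4887735394} + \frac{604 \sqrt{2}}{2443867697} \approx -9.7707 \cdot 10^{-6}$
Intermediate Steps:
$b{\left(M,L \right)} = 2$ ($b{\left(M,L \right)} = -3 - -5 = -3 + 5 = 2$)
$W{\left(P,N \right)} = 0$ ($W{\left(P,N \right)} = 32 + 8 \left(-4 + 0\right) = 32 + 8 \left(-4\right) = 32 - 32 = 0$)
$j{\left(z \right)} = - 8 \sqrt{z}$
$\frac{1}{151 \left(j{\left(8 \right)} + W{\left(b{\left(-3,-5 \right)},-4 \right)}\right) - 98930} = \frac{1}{151 \left(- 8 \sqrt{8} + 0\right) - 98930} = \frac{1}{151 \left(- 8 \cdot 2 \sqrt{2} + 0\right) - 98930} = \frac{1}{151 \left(- 16 \sqrt{2} + 0\right) - 98930} = \frac{1}{151 \left(- 16 \sqrt{2}\right) - 98930} = \frac{1}{- 2416 \sqrt{2} - 98930} = \frac{1}{-98930 - 2416 \sqrt{2}}$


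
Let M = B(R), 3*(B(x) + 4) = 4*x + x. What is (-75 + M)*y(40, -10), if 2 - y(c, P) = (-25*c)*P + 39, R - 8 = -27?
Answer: 3332284/3 ≈ 1.1108e+6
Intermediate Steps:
R = -19 (R = 8 - 27 = -19)
y(c, P) = -37 + 25*P*c (y(c, P) = 2 - ((-25*c)*P + 39) = 2 - (-25*P*c + 39) = 2 - (39 - 25*P*c) = 2 + (-39 + 25*P*c) = -37 + 25*P*c)
B(x) = -4 + 5*x/3 (B(x) = -4 + (4*x + x)/3 = -4 + (5*x)/3 = -4 + 5*x/3)
M = -107/3 (M = -4 + (5/3)*(-19) = -4 - 95/3 = -107/3 ≈ -35.667)
(-75 + M)*y(40, -10) = (-75 - 107/3)*(-37 + 25*(-10)*40) = -332*(-37 - 10000)/3 = -332/3*(-10037) = 3332284/3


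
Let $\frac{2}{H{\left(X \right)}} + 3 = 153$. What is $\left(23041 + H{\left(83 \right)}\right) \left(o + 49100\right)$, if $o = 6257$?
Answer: $\frac{95661103132}{75} \approx 1.2755 \cdot 10^{9}$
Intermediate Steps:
$H{\left(X \right)} = \frac{1}{75}$ ($H{\left(X \right)} = \frac{2}{-3 + 153} = \frac{2}{150} = 2 \cdot \frac{1}{150} = \frac{1}{75}$)
$\left(23041 + H{\left(83 \right)}\right) \left(o + 49100\right) = \left(23041 + \frac{1}{75}\right) \left(6257 + 49100\right) = \frac{1728076}{75} \cdot 55357 = \frac{95661103132}{75}$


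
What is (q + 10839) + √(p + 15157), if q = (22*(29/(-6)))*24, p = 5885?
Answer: 8287 + 3*√2338 ≈ 8432.1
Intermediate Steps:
q = -2552 (q = (22*(29*(-⅙)))*24 = (22*(-29/6))*24 = -319/3*24 = -2552)
(q + 10839) + √(p + 15157) = (-2552 + 10839) + √(5885 + 15157) = 8287 + √21042 = 8287 + 3*√2338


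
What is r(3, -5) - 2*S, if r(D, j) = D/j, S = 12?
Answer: -123/5 ≈ -24.600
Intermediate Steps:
r(3, -5) - 2*S = 3/(-5) - 2*12 = 3*(-⅕) - 24 = -⅗ - 24 = -123/5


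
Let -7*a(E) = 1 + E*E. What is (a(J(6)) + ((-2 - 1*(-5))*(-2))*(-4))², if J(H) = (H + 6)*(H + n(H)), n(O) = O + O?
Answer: 2161227121/49 ≈ 4.4107e+7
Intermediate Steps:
n(O) = 2*O
J(H) = 3*H*(6 + H) (J(H) = (H + 6)*(H + 2*H) = (6 + H)*(3*H) = 3*H*(6 + H))
a(E) = -⅐ - E²/7 (a(E) = -(1 + E*E)/7 = -(1 + E²)/7 = -⅐ - E²/7)
(a(J(6)) + ((-2 - 1*(-5))*(-2))*(-4))² = ((-⅐ - 324*(6 + 6)²/7) + ((-2 - 1*(-5))*(-2))*(-4))² = ((-⅐ - (3*6*12)²/7) + ((-2 + 5)*(-2))*(-4))² = ((-⅐ - ⅐*216²) + (3*(-2))*(-4))² = ((-⅐ - ⅐*46656) - 6*(-4))² = ((-⅐ - 46656/7) + 24)² = (-46657/7 + 24)² = (-46489/7)² = 2161227121/49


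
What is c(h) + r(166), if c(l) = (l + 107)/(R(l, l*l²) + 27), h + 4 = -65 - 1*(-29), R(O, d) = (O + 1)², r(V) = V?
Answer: 257035/1548 ≈ 166.04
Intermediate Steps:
R(O, d) = (1 + O)²
h = -40 (h = -4 + (-65 - 1*(-29)) = -4 + (-65 + 29) = -4 - 36 = -40)
c(l) = (107 + l)/(27 + (1 + l)²) (c(l) = (l + 107)/((1 + l)² + 27) = (107 + l)/(27 + (1 + l)²))
c(h) + r(166) = (107 - 40)/(27 + (1 - 40)²) + 166 = 67/(27 + (-39)²) + 166 = 67/(27 + 1521) + 166 = 67/1548 + 166 = 257035/1548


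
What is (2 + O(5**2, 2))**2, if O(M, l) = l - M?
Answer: 441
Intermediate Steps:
(2 + O(5**2, 2))**2 = (2 + (2 - 1*5**2))**2 = (2 + (2 - 1*25))**2 = (2 + (2 - 25))**2 = (2 - 23)**2 = (-21)**2 = 441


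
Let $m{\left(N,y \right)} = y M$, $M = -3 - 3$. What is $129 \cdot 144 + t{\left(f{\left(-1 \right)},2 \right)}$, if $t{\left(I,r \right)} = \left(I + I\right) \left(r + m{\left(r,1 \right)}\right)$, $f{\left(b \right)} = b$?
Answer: $18584$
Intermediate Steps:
$M = -6$
$m{\left(N,y \right)} = - 6 y$ ($m{\left(N,y \right)} = y \left(-6\right) = - 6 y$)
$t{\left(I,r \right)} = 2 I \left(-6 + r\right)$ ($t{\left(I,r \right)} = \left(I + I\right) \left(r - 6\right) = 2 I \left(r - 6\right) = 2 I \left(-6 + r\right)$)
$129 \cdot 144 + t{\left(f{\left(-1 \right)},2 \right)} = 129 \cdot 144 + 2 \left(-1\right) \left(-6 + 2\right) = 18576 + 2 \left(-1\right) \left(-4\right) = 18576 + 8 = 18584$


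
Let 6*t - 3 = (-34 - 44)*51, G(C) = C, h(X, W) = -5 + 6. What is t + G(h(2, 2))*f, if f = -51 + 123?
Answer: -1181/2 ≈ -590.50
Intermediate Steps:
h(X, W) = 1
f = 72
t = -1325/2 (t = ½ + ((-34 - 44)*51)/6 = ½ + (-78*51)/6 = ½ + (⅙)*(-3978) = ½ - 663 = -1325/2 ≈ -662.50)
t + G(h(2, 2))*f = -1325/2 + 1*72 = -1325/2 + 72 = -1181/2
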